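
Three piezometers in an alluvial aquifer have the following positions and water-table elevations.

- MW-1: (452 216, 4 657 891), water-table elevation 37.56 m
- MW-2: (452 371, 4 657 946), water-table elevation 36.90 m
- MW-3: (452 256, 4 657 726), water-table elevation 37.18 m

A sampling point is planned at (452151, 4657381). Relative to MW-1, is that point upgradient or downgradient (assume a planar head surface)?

With h = a·x + b·y + c and MW-1 as origin, the differences give:
  155·a + 55·b = -0.66
  40·a + (-165)·b = -0.38
Eliminate b (×(-165) and ×55, subtract): -27775·a = 129.800 → a = ∂h/∂x = -0.004673
Back-substitute: b = ∂h/∂y = +0.001170.
Head at (452151, 4657381) = 37.56 + (-0.004673)·(-65) + (+0.001170)·(-510) = 37.27 m.
That is lower than the 37.56 m at MW-1, so the point is downgradient.

downgradient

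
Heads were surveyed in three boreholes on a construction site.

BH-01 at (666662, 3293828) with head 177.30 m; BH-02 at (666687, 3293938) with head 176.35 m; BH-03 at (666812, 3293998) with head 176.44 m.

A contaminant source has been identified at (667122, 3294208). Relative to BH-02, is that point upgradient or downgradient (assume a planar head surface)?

downgradient

With h = a·x + b·y + c and BH-01 as origin, the differences give:
  25·a + 110·b = -0.95
  150·a + 170·b = -0.86
Eliminate b (×170 and ×110, subtract): -12250·a = -66.900 → a = ∂h/∂x = +0.005461
Back-substitute: b = ∂h/∂y = -0.009878.
Head at (667122, 3294208) = 177.30 + (+0.005461)·(460) + (-0.009878)·(380) = 176.06 m.
That is lower than the 176.35 m at BH-02, so the point is downgradient.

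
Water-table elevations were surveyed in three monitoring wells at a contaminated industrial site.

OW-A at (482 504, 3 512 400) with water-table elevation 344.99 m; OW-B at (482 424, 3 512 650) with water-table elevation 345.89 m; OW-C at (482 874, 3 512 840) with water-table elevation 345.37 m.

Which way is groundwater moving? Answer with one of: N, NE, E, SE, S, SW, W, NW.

Taking OW-A as reference: OW-B−OW-A = (-80, 250, +0.90); OW-C−OW-A = (370, 440, +0.38).
Determinant of the coordinate differences = (-80)·440 − 370·250 = -127700.
∂h/∂x = [(+0.90)·440 − (+0.38)·250] / -127700 = -0.002357
∂h/∂y = [(-80)·(+0.38) − 370·(+0.90)] / -127700 = +0.002846
Flow = −∇h = (+0.002357 east, -0.002846 north), which points southeast.

SE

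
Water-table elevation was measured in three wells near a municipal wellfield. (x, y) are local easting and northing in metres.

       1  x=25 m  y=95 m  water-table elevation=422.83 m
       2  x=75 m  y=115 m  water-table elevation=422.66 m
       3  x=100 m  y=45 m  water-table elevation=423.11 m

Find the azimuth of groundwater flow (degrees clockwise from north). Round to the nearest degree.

Three-point gradient (reference 1): Δ to 2 = (50, 20, -0.17), Δ to 3 = (75, -50, +0.28).
∂h/∂x = -0.0007250, ∂h/∂y = -0.006687 (det = -4000).
Flow direction (−∇h) has components (+0.0007250 E, +0.006687 N).
Azimuth = atan2(E, N) = atan2(+0.0007250, +0.006687) = 6.2° ≈ 006°.

006°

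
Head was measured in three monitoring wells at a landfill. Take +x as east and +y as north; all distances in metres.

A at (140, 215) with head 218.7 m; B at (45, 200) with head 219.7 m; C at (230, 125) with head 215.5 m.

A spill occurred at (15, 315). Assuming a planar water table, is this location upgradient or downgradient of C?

upgradient

Taking A as reference: B−A = (-95, -15, +1.0); C−A = (90, -90, -3.2).
Solve a·Δx + b·Δy = Δh: det = (-95)·(-90) − 90·(-15) = 9900.
∂h/∂x = [(+1.0)·(-90) − (-3.2)·(-15)] / 9900 = -0.01394
∂h/∂y = [(-95)·(-3.2) − 90·(+1.0)] / 9900 = +0.02162
Head at (15, 315) = 218.7 + (-0.01394)·(-125) + (+0.02162)·(100) = 222.60 m.
That is higher than the 215.5 m at C, so the point is upgradient.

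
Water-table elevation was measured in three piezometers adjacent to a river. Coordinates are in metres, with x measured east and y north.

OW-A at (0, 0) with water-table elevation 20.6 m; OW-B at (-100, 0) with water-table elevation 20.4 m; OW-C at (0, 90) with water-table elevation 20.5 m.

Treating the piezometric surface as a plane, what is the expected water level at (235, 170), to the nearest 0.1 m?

∂h/∂x = (20.4 − 20.6) / (-100 − 0) = +0.002000
∂h/∂y = (20.5 − 20.6) / (90 − 0) = -0.001111
h(235, 170) = 20.6 + (+0.002000)·(235) + (-0.001111)·(170) = 20.6 +0.470 -0.189 = 20.881 m.

20.9 m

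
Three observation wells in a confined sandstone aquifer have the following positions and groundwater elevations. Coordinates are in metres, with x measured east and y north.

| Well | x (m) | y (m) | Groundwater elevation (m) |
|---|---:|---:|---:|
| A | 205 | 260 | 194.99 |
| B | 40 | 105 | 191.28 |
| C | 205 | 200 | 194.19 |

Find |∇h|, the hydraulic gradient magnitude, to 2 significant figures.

0.017

With h = a·x + b·y + c and A as origin, the differences give:
  (-165)·a + (-155)·b = -3.71
  0·a + (-60)·b = -0.80
Eliminate b (×(-60) and ×(-155), subtract): 9900·a = 98.600 → a = ∂h/∂x = +0.009960
Back-substitute: b = ∂h/∂y = +0.01333.
|∇h| = √(0.009960² + 0.01333²) = 0.01664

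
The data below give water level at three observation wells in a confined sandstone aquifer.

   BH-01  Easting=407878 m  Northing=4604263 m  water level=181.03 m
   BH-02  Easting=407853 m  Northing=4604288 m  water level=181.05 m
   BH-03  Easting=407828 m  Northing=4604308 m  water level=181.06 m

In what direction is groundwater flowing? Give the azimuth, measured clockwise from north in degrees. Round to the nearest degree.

Differences from BH-01: to BH-02 (Δx, Δy, Δh) = (-25, 25, +0.02); to BH-03 = (-50, 45, +0.03).
Solve a·Δx + b·Δy = Δh: det = (-25)·45 − (-50)·25 = 125.
∂h/∂x = [(+0.02)·45 − (+0.03)·25] / 125 = +0.001200
∂h/∂y = [(-25)·(+0.03) − (-50)·(+0.02)] / 125 = +0.002000
Flow direction (−∇h) has components (-0.001200 E, -0.002000 N).
Azimuth = atan2(E, N) = atan2(-0.001200, -0.002000) = 211.0° ≈ 211°.

211°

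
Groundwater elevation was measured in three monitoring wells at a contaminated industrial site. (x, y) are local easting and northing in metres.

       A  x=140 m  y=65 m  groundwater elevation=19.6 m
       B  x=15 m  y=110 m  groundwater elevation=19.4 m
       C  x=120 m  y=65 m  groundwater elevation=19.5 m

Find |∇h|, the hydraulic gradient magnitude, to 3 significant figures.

With h = a·x + b·y + c and A as origin, the differences give:
  (-125)·a + 45·b = -0.2
  (-20)·a + 0·b = -0.1
Eliminate b (×0 and ×45, subtract): 900·a = 4.50 → a = ∂h/∂x = +0.005000
Back-substitute: b = ∂h/∂y = +0.009444.
|∇h| = √(0.005000² + 0.009444²) = 0.01069

0.0107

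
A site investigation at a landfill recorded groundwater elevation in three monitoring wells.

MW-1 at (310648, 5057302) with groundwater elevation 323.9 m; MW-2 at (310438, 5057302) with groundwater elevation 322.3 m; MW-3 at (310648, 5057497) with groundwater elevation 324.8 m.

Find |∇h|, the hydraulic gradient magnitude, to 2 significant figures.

∂h/∂x = (322.3 − 323.9) / (310438 − 310648) = +0.007619
∂h/∂y = (324.8 − 323.9) / (5057497 − 5057302) = +0.004615
|∇h| = √(0.007619² + 0.004615²) = 0.008908

0.0089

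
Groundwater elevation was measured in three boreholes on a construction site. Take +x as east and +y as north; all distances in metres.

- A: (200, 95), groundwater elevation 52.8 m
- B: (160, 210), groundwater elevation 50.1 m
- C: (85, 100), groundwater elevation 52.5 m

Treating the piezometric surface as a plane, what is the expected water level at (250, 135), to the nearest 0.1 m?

Three-point gradient (reference A): Δ to B = (-40, 115, -2.7), Δ to C = (-115, 5, -0.3).
∂h/∂x = +0.001612, ∂h/∂y = -0.02292 (det = 13025).
h(250, 135) = 52.8 + (+0.001612)·(50) + (-0.02292)·(40) = 52.8 +0.081 -0.917 = 51.964 m.

52.0 m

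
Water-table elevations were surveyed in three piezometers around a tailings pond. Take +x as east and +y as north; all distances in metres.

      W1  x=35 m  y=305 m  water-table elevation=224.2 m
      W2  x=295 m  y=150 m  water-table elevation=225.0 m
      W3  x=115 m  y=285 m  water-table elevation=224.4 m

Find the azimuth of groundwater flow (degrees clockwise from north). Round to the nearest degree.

309°

With h = a·x + b·y + c and W1 as origin, the differences give:
  260·a + (-155)·b = +0.8
  80·a + (-20)·b = +0.2
Eliminate b (×(-20) and ×(-155), subtract): 7200·a = 15.00 → a = ∂h/∂x = +0.002083
Back-substitute: b = ∂h/∂y = -0.001667.
Flow direction (−∇h) has components (-0.002083 E, +0.001667 N).
Azimuth = atan2(E, N) = atan2(-0.002083, +0.001667) = 308.7° ≈ 309°.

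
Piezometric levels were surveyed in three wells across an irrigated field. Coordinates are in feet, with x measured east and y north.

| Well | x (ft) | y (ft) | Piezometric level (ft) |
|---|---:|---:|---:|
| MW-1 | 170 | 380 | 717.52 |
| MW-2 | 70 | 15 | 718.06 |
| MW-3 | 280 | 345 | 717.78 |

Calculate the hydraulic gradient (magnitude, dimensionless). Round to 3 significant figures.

0.00262

Taking MW-1 as reference: MW-2−MW-1 = (-100, -365, +0.54); MW-3−MW-1 = (110, -35, +0.26).
Solve a·Δx + b·Δy = Δh: det = (-100)·(-35) − 110·(-365) = 43650.
∂h/∂x = [(+0.54)·(-35) − (+0.26)·(-365)] / 43650 = +0.001741
∂h/∂y = [(-100)·(+0.26) − 110·(+0.54)] / 43650 = -0.001956
|∇h| = √(0.001741² + -0.001956²) = 0.002619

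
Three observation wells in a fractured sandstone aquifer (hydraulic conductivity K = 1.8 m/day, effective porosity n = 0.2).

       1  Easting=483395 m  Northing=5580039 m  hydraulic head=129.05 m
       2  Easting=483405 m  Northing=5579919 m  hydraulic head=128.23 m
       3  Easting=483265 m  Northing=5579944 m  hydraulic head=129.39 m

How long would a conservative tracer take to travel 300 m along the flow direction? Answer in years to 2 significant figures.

With h = a·x + b·y + c and 1 as origin, the differences give:
  10·a + (-120)·b = -0.82
  (-130)·a + (-95)·b = +0.34
Eliminate b (×(-95) and ×(-120), subtract): -16550·a = 118.700 → a = ∂h/∂x = -0.007172
Back-substitute: b = ∂h/∂y = +0.006236.
|∇h| = √(-0.007172² + 0.006236²) = 0.009504
Seepage velocity v = K·i/n = 1.8 × 0.009504 / 0.2 = 0.08554 m/day.
t = 300 / 0.08554 = 3507 days = 9.6 years.

9.6 years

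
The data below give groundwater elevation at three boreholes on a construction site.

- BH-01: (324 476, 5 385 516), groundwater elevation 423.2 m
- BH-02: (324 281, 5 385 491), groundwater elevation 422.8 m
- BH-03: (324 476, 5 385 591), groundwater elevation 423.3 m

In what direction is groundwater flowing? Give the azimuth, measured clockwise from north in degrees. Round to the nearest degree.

Differences from BH-01: to BH-02 (Δx, Δy, Δh) = (-195, -25, -0.4); to BH-03 = (0, 75, +0.1).
Solve a·Δx + b·Δy = Δh: det = (-195)·75 − 0·(-25) = -14625.
∂h/∂x = [(-0.4)·75 − (+0.1)·(-25)] / -14625 = +0.001880
∂h/∂y = [(-195)·(+0.1) − 0·(-0.4)] / -14625 = +0.001333
Flow direction (−∇h) has components (-0.001880 E, -0.001333 N).
Azimuth = atan2(E, N) = atan2(-0.001880, -0.001333) = 234.7° ≈ 235°.

235°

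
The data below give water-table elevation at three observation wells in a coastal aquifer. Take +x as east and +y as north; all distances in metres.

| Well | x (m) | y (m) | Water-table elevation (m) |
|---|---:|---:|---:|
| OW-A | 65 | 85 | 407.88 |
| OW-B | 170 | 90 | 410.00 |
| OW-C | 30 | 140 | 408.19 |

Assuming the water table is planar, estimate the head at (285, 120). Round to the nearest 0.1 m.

412.8 m

With h = a·x + b·y + c and OW-A as origin, the differences give:
  105·a + 5·b = +2.12
  (-35)·a + 55·b = +0.31
Eliminate b (×55 and ×5, subtract): 5950·a = 115.050 → a = ∂h/∂x = +0.01934
Back-substitute: b = ∂h/∂y = +0.01794.
h(285, 120) = 407.88 + (+0.01934)·(220) + (+0.01794)·(35) = 407.88 +4.254 +0.628 = 412.762 m.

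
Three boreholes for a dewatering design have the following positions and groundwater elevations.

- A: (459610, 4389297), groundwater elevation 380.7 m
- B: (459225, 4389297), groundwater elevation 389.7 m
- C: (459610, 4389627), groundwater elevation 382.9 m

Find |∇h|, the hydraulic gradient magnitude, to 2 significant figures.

0.024

∂h/∂x = (389.7 − 380.7) / (459225 − 459610) = -0.02338
∂h/∂y = (382.9 − 380.7) / (4389627 − 4389297) = +0.006667
|∇h| = √(-0.02338² + 0.006667²) = 0.02431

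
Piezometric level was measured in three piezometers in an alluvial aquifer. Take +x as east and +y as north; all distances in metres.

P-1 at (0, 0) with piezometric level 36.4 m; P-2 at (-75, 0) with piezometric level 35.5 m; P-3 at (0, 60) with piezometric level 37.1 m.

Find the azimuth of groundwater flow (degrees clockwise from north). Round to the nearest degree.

226°

∂h/∂x = (35.5 − 36.4) / (-75 − 0) = +0.01200
∂h/∂y = (37.1 − 36.4) / (60 − 0) = +0.01167
Flow direction (−∇h) has components (-0.01200 E, -0.01167 N).
Azimuth = atan2(E, N) = atan2(-0.01200, -0.01167) = 225.8° ≈ 226°.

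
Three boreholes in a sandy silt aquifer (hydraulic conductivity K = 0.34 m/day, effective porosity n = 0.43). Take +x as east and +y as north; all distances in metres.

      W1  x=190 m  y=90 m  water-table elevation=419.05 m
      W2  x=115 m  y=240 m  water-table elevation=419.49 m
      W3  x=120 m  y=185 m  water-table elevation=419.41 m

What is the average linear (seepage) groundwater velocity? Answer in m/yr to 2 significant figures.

1.1 m/yr

Taking W1 as reference: W2−W1 = (-75, 150, +0.44); W3−W1 = (-70, 95, +0.36).
Solve a·Δx + b·Δy = Δh: det = (-75)·95 − (-70)·150 = 3375.
∂h/∂x = [(+0.44)·95 − (+0.36)·150] / 3375 = -0.003615
∂h/∂y = [(-75)·(+0.36) − (-70)·(+0.44)] / 3375 = +0.001126
|∇h| = √(-0.003615² + 0.001126²) = 0.003786
Seepage velocity v = K·i/n = 0.34 × 0.003786 / 0.43 = 0.002994 m/day = 1.094 m/yr.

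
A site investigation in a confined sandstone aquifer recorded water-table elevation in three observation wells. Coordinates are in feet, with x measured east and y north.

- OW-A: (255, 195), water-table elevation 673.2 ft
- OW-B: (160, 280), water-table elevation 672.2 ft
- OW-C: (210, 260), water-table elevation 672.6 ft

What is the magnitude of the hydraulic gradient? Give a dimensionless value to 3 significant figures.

With h = a·x + b·y + c and OW-A as origin, the differences give:
  (-95)·a + 85·b = -1.0
  (-45)·a + 65·b = -0.6
Eliminate b (×65 and ×85, subtract): -2350·a = -14.00 → a = ∂h/∂x = +0.005957
Back-substitute: b = ∂h/∂y = -0.005106.
|∇h| = √(0.005957² + -0.005106²) = 0.007846

0.00785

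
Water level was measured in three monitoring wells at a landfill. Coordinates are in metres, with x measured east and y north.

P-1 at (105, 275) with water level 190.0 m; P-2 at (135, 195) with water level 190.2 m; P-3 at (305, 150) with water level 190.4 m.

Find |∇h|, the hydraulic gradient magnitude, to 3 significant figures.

With h = a·x + b·y + c and P-1 as origin, the differences give:
  30·a + (-80)·b = +0.2
  200·a + (-125)·b = +0.4
Eliminate b (×(-125) and ×(-80), subtract): 12250·a = 7.00 → a = ∂h/∂x = +0.0005714
Back-substitute: b = ∂h/∂y = -0.002286.
|∇h| = √(0.0005714² + -0.002286²) = 0.002356

0.00236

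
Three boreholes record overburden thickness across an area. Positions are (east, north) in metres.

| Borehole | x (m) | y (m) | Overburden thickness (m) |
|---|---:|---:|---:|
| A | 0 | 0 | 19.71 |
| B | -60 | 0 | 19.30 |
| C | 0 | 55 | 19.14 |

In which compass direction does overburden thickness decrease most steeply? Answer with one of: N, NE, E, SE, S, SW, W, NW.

NW

∂d/∂x = (19.30 − 19.71) / (-60 − 0) = +0.006833
∂d/∂y = (19.14 − 19.71) / (55 − 0) = -0.01036
Steepest decrease is along −∇f = (-0.006833 E, +0.01036 N) → northwest.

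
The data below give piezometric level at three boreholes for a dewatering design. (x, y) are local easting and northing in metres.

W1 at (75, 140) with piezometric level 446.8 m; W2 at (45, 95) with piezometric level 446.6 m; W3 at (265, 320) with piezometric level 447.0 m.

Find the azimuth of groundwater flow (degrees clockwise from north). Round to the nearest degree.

140°

With h = a·x + b·y + c and W1 as origin, the differences give:
  (-30)·a + (-45)·b = -0.2
  190·a + 180·b = +0.2
Eliminate b (×180 and ×(-45), subtract): 3150·a = -27.00 → a = ∂h/∂x = -0.008571
Back-substitute: b = ∂h/∂y = +0.01016.
Flow direction (−∇h) has components (+0.008571 E, -0.01016 N).
Azimuth = atan2(E, N) = atan2(+0.008571, -0.01016) = 139.8° ≈ 140°.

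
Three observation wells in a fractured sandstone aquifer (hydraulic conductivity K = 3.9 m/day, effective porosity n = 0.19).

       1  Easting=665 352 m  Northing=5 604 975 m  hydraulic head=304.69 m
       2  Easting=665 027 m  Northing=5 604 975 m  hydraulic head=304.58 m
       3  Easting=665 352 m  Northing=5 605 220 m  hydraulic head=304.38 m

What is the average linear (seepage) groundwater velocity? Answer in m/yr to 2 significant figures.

∂h/∂x = (304.58 − 304.69) / (665027 − 665352) = +0.0003385
∂h/∂y = (304.38 − 304.69) / (5605220 − 5604975) = -0.001265
|∇h| = √(0.0003385² + -0.001265²) = 0.00131
Seepage velocity v = K·i/n = 3.9 × 0.00131 / 0.19 = 0.02689 m/day = 9.822 m/yr.

9.8 m/yr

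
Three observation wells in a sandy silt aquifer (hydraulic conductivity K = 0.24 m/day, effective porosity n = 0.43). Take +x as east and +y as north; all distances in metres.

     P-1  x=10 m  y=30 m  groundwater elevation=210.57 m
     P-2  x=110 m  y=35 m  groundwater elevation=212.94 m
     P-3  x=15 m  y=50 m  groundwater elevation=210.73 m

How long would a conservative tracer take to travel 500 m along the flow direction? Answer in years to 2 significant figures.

100 years

Taking P-1 as reference: P-2−P-1 = (100, 5, +2.37); P-3−P-1 = (5, 20, +0.16).
Determinant of the coordinate differences = 100·20 − 5·5 = 1975.
∂h/∂x = [(+2.37)·20 − (+0.16)·5] / 1975 = +0.02359
∂h/∂y = [100·(+0.16) − 5·(+2.37)] / 1975 = +0.002101
|∇h| = √(0.02359² + 0.002101²) = 0.02368
Seepage velocity v = K·i/n = 0.24 × 0.02368 / 0.43 = 0.01322 m/day.
t = 500 / 0.01322 = 3.782e+04 days = 104 years.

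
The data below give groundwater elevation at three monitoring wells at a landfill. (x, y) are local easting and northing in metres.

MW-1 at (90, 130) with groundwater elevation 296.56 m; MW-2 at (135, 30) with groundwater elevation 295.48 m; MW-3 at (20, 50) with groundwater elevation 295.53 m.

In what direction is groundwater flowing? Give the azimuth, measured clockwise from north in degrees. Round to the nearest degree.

188°

Three-point gradient (reference MW-1): Δ to MW-2 = (45, -100, -1.08), Δ to MW-3 = (-70, -80, -1.03).
∂h/∂x = +0.001566, ∂h/∂y = +0.01150 (det = -10600).
Flow direction (−∇h) has components (-0.001566 E, -0.01150 N).
Azimuth = atan2(E, N) = atan2(-0.001566, -0.01150) = 187.8° ≈ 188°.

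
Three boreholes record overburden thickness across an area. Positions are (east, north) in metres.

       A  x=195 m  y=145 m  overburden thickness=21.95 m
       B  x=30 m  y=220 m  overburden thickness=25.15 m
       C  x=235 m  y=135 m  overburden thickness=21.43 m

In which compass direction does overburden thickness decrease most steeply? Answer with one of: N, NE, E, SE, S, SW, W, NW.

S

With d = a·x + b·y + c and A as origin, the differences give:
  (-165)·a + 75·b = +3.20
  40·a + (-10)·b = -0.52
Eliminate b (×(-10) and ×75, subtract): -1350·a = 7.000 → a = ∂d/∂x = -0.005185
Back-substitute: b = ∂d/∂y = +0.03126.
Steepest decrease is along −∇f = (+0.005185 E, -0.03126 N) → south.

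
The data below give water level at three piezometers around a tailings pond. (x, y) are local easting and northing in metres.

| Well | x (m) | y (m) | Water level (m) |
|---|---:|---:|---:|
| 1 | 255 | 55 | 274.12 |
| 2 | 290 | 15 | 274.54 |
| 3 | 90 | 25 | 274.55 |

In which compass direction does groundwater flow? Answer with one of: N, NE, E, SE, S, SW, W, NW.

Differences from 1: to 2 (Δx, Δy, Δh) = (35, -40, +0.42); to 3 = (-165, -30, +0.43).
Solve a·Δx + b·Δy = Δh: det = 35·(-30) − (-165)·(-40) = -7650.
∂h/∂x = [(+0.42)·(-30) − (+0.43)·(-40)] / -7650 = -0.0006013
∂h/∂y = [35·(+0.43) − (-165)·(+0.42)] / -7650 = -0.01103
Flow = −∇h = (+0.0006013 east, +0.01103 north), which points north.

N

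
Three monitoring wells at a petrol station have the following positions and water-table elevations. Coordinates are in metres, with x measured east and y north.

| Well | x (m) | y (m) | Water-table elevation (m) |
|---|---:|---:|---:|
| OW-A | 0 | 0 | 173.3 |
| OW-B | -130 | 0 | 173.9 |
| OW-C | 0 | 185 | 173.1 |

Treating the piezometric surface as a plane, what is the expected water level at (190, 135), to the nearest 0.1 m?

∂h/∂x = (173.9 − 173.3) / (-130 − 0) = -0.004615
∂h/∂y = (173.1 − 173.3) / (185 − 0) = -0.001081
h(190, 135) = 173.3 + (-0.004615)·(190) + (-0.001081)·(135) = 173.3 -0.877 -0.146 = 172.277 m.

172.3 m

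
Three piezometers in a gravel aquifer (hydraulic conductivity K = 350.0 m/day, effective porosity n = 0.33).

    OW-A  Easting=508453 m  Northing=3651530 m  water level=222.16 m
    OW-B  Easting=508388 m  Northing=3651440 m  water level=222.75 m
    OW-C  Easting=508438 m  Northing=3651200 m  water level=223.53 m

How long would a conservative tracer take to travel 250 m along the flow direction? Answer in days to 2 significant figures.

Differences from OW-A: to OW-B (Δx, Δy, Δh) = (-65, -90, +0.59); to OW-C = (-15, -330, +1.37).
Determinant of the coordinate differences = (-65)·(-330) − (-15)·(-90) = 20100.
∂h/∂x = [(+0.59)·(-330) − (+1.37)·(-90)] / 20100 = -0.003552
∂h/∂y = [(-65)·(+1.37) − (-15)·(+0.59)] / 20100 = -0.003990
|∇h| = √(-0.003552² + -0.003990²) = 0.005342
Seepage velocity v = K·i/n = 350.0 × 0.005342 / 0.33 = 5.666 m/day.
t = 250 / 5.666 = 44.12 days.

44 days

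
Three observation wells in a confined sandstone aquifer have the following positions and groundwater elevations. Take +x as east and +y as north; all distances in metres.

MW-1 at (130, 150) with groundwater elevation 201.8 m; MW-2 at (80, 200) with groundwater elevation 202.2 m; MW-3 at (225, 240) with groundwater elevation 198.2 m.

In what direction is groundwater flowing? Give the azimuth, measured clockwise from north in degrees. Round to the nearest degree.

Three-point gradient (reference MW-1): Δ to MW-2 = (-50, 50, +0.4), Δ to MW-3 = (95, 90, -3.6).
∂h/∂x = -0.02335, ∂h/∂y = -0.01535 (det = -9250).
Flow direction (−∇h) has components (+0.02335 E, +0.01535 N).
Azimuth = atan2(E, N) = atan2(+0.02335, +0.01535) = 56.7° ≈ 057°.

057°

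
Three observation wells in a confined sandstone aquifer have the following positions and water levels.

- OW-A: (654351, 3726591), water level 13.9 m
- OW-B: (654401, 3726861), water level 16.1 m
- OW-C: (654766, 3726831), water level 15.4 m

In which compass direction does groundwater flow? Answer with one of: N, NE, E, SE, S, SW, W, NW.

Differences from OW-A: to OW-B (Δx, Δy, Δh) = (50, 270, +2.2); to OW-C = (415, 240, +1.5).
Determinant of the coordinate differences = 50·240 − 415·270 = -100050.
∂h/∂x = [(+2.2)·240 − (+1.5)·270] / -100050 = -0.001229
∂h/∂y = [50·(+1.5) − 415·(+2.2)] / -100050 = +0.008376
Flow = −∇h = (+0.001229 east, -0.008376 north), which points south.

S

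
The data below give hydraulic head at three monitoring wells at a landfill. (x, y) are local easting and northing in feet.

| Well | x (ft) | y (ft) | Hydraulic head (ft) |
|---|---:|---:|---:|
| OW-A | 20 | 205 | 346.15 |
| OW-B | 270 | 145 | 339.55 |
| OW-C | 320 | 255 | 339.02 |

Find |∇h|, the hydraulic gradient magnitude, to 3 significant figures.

0.0257

Taking OW-A as reference: OW-B−OW-A = (250, -60, -6.60); OW-C−OW-A = (300, 50, -7.13).
Determinant of the coordinate differences = 250·50 − 300·(-60) = 30500.
∂h/∂x = [(-6.60)·50 − (-7.13)·(-60)] / 30500 = -0.02485
∂h/∂y = [250·(-7.13) − 300·(-6.60)] / 30500 = +0.006475
|∇h| = √(-0.02485² + 0.006475²) = 0.02568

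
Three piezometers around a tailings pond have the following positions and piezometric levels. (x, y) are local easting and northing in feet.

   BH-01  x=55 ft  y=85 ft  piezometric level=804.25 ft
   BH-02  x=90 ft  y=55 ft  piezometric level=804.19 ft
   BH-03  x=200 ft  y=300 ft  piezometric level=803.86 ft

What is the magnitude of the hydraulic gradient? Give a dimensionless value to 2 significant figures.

0.0021

With h = a·x + b·y + c and BH-01 as origin, the differences give:
  35·a + (-30)·b = -0.06
  145·a + 215·b = -0.39
Eliminate b (×215 and ×(-30), subtract): 11875·a = -24.600 → a = ∂h/∂x = -0.002072
Back-substitute: b = ∂h/∂y = -0.0004168.
|∇h| = √(-0.002072² + -0.0004168²) = 0.002114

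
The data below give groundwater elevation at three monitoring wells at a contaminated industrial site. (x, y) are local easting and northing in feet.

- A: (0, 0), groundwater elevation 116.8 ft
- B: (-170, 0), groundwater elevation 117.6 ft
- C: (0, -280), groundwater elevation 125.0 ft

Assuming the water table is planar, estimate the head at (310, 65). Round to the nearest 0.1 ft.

∂h/∂x = (117.6 − 116.8) / (-170 − 0) = -0.004706
∂h/∂y = (125.0 − 116.8) / (-280 − 0) = -0.02929
h(310, 65) = 116.8 + (-0.004706)·(310) + (-0.02929)·(65) = 116.8 -1.459 -1.904 = 113.438 ft.

113.4 ft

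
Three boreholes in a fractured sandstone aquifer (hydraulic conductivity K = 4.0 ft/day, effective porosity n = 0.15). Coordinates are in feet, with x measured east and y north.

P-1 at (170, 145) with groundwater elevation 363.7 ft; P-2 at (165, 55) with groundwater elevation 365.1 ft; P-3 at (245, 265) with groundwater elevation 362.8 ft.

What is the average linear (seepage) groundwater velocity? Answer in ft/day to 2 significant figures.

0.58 ft/day

Differences from P-1: to P-2 (Δx, Δy, Δh) = (-5, -90, +1.4); to P-3 = (75, 120, -0.9).
Determinant of the coordinate differences = (-5)·120 − 75·(-90) = 6150.
∂h/∂x = [(+1.4)·120 − (-0.9)·(-90)] / 6150 = +0.01415
∂h/∂y = [(-5)·(-0.9) − 75·(+1.4)] / 6150 = -0.01634
|∇h| = √(0.01415² + -0.01634²) = 0.02162
Seepage velocity v = K·i/n = 4.0 × 0.02162 / 0.15 = 0.5765 ft/day.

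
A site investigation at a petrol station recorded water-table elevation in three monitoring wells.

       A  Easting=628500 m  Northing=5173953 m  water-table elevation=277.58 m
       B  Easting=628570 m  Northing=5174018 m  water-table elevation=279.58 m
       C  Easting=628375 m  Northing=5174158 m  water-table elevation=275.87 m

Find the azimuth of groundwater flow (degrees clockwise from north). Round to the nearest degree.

256°

Taking A as reference: B−A = (70, 65, +2.00); C−A = (-125, 205, -1.71).
Solve a·Δx + b·Δy = Δh: det = 70·205 − (-125)·65 = 22475.
∂h/∂x = [(+2.00)·205 − (-1.71)·65] / 22475 = +0.02319
∂h/∂y = [70·(-1.71) − (-125)·(+2.00)] / 22475 = +0.005798
Flow direction (−∇h) has components (-0.02319 E, -0.005798 N).
Azimuth = atan2(E, N) = atan2(-0.02319, -0.005798) = 256.0° ≈ 256°.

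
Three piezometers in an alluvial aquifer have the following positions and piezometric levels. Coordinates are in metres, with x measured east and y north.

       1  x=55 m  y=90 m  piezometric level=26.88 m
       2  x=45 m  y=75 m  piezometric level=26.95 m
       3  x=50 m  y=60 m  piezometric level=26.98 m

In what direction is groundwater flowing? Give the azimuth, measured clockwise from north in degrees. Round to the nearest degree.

Taking 1 as reference: 2−1 = (-10, -15, +0.07); 3−1 = (-5, -30, +0.10).
Solve a·Δx + b·Δy = Δh: det = (-10)·(-30) − (-5)·(-15) = 225.
∂h/∂x = [(+0.07)·(-30) − (+0.10)·(-15)] / 225 = -0.002667
∂h/∂y = [(-10)·(+0.10) − (-5)·(+0.07)] / 225 = -0.002889
Flow direction (−∇h) has components (+0.002667 E, +0.002889 N).
Azimuth = atan2(E, N) = atan2(+0.002667, +0.002889) = 42.7° ≈ 043°.

043°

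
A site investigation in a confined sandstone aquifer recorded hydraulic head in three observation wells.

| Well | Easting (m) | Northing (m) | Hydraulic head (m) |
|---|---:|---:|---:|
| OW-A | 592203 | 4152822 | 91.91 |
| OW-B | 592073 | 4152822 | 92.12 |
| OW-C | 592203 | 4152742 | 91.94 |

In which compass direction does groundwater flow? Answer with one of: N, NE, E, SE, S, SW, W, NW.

∂h/∂x = (92.12 − 91.91) / (592073 − 592203) = -0.001615
∂h/∂y = (91.94 − 91.91) / (4152742 − 4152822) = -0.0003750
Flow = −∇h = (+0.001615 east, +0.0003750 north), which points east.

E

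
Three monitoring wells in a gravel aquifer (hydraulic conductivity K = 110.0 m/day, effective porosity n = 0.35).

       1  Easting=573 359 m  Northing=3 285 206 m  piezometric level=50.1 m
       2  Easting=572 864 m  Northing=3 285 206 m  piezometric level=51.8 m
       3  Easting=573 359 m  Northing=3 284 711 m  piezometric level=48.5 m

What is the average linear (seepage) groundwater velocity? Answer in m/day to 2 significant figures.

1.5 m/day

∂h/∂x = (51.8 − 50.1) / (572864 − 573359) = -0.003434
∂h/∂y = (48.5 − 50.1) / (3284711 − 3285206) = +0.003232
|∇h| = √(-0.003434² + 0.003232²) = 0.004716
Seepage velocity v = K·i/n = 110.0 × 0.004716 / 0.35 = 1.482 m/day.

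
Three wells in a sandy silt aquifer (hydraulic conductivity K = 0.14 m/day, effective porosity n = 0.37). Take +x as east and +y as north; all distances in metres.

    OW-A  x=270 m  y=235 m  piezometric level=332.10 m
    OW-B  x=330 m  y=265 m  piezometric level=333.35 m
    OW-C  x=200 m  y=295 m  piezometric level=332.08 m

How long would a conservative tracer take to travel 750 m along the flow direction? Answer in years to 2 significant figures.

Three-point gradient (reference OW-A): Δ to OW-B = (60, 30, +1.25), Δ to OW-C = (-70, 60, -0.02).
∂h/∂x = +0.01326, ∂h/∂y = +0.01514 (det = 5700).
|∇h| = √(0.01326² + 0.01514²) = 0.02013
Seepage velocity v = K·i/n = 0.14 × 0.02013 / 0.37 = 0.007617 m/day.
t = 750 / 0.007617 = 9.846e+04 days = 270 years.

270 years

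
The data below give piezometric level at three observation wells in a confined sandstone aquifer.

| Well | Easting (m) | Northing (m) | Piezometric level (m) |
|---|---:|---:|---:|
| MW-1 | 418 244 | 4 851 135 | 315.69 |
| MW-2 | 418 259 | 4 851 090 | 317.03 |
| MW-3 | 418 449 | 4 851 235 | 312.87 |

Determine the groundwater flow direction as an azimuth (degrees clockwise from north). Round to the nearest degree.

359°

Taking MW-1 as reference: MW-2−MW-1 = (15, -45, +1.34); MW-3−MW-1 = (205, 100, -2.82).
Solve a·Δx + b·Δy = Δh: det = 15·100 − 205·(-45) = 10725.
∂h/∂x = [(+1.34)·100 − (-2.82)·(-45)] / 10725 = +0.0006620
∂h/∂y = [15·(-2.82) − 205·(+1.34)] / 10725 = -0.02956
Flow direction (−∇h) has components (-0.0006620 E, +0.02956 N).
Azimuth = atan2(E, N) = atan2(-0.0006620, +0.02956) = 358.7° ≈ 359°.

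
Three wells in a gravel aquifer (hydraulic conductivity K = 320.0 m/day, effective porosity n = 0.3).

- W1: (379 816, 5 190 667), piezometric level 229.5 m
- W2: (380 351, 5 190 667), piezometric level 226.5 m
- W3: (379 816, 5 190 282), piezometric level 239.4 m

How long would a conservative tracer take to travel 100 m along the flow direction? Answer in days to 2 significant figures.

∂h/∂x = (226.5 − 229.5) / (380351 − 379816) = -0.005607
∂h/∂y = (239.4 − 229.5) / (5190282 − 5190667) = -0.02571
|∇h| = √(-0.005607² + -0.02571²) = 0.02631
Seepage velocity v = K·i/n = 320.0 × 0.02631 / 0.3 = 28.06 m/day.
t = 100 / 28.06 = 3.564 days.

3.6 days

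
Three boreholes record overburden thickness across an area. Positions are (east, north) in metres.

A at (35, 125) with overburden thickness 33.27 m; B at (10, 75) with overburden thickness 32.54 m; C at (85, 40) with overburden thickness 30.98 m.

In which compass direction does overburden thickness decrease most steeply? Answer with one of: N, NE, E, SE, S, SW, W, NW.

SE

With d = a·x + b·y + c and A as origin, the differences give:
  (-25)·a + (-50)·b = -0.73
  50·a + (-85)·b = -2.29
Eliminate b (×(-85) and ×(-50), subtract): 4625·a = -52.450 → a = ∂d/∂x = -0.01134
Back-substitute: b = ∂d/∂y = +0.02027.
Steepest decrease is along −∇f = (+0.01134 E, -0.02027 N) → southeast.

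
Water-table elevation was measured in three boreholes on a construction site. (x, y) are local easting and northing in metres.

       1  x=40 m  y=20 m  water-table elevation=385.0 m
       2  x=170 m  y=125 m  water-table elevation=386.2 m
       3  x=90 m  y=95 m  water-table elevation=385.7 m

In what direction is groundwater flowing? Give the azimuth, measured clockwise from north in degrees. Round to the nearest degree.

Taking 1 as reference: 2−1 = (130, 105, +1.2); 3−1 = (50, 75, +0.7).
Determinant of the coordinate differences = 130·75 − 50·105 = 4500.
∂h/∂x = [(+1.2)·75 − (+0.7)·105] / 4500 = +0.003667
∂h/∂y = [130·(+0.7) − 50·(+1.2)] / 4500 = +0.006889
Flow direction (−∇h) has components (-0.003667 E, -0.006889 N).
Azimuth = atan2(E, N) = atan2(-0.003667, -0.006889) = 208.0° ≈ 208°.

208°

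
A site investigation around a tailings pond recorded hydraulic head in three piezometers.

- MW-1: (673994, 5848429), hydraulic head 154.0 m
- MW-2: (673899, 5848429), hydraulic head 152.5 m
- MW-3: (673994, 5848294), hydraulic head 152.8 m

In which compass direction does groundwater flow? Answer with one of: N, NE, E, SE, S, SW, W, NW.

SW

∂h/∂x = (152.5 − 154.0) / (673899 − 673994) = +0.01579
∂h/∂y = (152.8 − 154.0) / (5848294 − 5848429) = +0.008889
Flow = −∇h = (-0.01579 east, -0.008889 north), which points southwest.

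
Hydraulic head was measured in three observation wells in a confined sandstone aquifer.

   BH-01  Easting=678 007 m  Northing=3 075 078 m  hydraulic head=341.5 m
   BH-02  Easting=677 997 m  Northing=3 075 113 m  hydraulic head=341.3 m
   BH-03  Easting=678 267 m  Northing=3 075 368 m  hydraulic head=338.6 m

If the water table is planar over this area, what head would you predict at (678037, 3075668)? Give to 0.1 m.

337.4 m

With h = a·x + b·y + c and BH-01 as origin, the differences give:
  (-10)·a + 35·b = -0.2
  260·a + 290·b = -2.9
Eliminate b (×290 and ×35, subtract): -12000·a = 43.50 → a = ∂h/∂x = -0.003625
Back-substitute: b = ∂h/∂y = -0.006750.
h(678037, 3075668) = 341.5 + (-0.003625)·(30) + (-0.006750)·(590) = 341.5 -0.109 -3.982 = 337.409 m.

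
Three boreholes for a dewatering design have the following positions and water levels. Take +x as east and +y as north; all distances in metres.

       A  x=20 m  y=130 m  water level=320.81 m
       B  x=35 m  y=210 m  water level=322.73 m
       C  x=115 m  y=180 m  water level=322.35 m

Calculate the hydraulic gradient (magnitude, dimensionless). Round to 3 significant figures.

0.0236

With h = a·x + b·y + c and A as origin, the differences give:
  15·a + 80·b = +1.92
  95·a + 50·b = +1.54
Eliminate b (×50 and ×80, subtract): -6850·a = -27.200 → a = ∂h/∂x = +0.003971
Back-substitute: b = ∂h/∂y = +0.02326.
|∇h| = √(0.003971² + 0.02326²) = 0.0236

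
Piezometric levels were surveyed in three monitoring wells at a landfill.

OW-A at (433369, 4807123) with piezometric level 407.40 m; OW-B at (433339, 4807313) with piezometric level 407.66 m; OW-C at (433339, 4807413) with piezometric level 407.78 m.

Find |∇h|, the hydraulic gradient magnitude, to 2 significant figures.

With h = a·x + b·y + c and OW-A as origin, the differences give:
  (-30)·a + 190·b = +0.26
  (-30)·a + 290·b = +0.38
Eliminate b (×290 and ×190, subtract): -3000·a = 3.200 → a = ∂h/∂x = -0.001067
Back-substitute: b = ∂h/∂y = +0.001200.
|∇h| = √(-0.001067² + 0.001200²) = 0.001606

0.0016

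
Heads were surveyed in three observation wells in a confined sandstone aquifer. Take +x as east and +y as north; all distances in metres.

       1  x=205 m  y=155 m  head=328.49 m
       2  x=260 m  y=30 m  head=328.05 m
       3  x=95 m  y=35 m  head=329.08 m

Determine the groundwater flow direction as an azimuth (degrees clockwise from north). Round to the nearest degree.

Three-point gradient (reference 1): Δ to 2 = (55, -125, -0.44), Δ to 3 = (-110, -120, +0.59).
∂h/∂x = -0.006219, ∂h/∂y = +0.0007838 (det = -20350).
Flow direction (−∇h) has components (+0.006219 E, -0.0007838 N).
Azimuth = atan2(E, N) = atan2(+0.006219, -0.0007838) = 97.2° ≈ 097°.

097°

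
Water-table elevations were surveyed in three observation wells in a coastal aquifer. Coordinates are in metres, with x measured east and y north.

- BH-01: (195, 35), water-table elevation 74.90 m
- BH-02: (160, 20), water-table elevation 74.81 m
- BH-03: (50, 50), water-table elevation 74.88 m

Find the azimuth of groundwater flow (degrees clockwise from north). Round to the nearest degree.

188°

Taking BH-01 as reference: BH-02−BH-01 = (-35, -15, -0.09); BH-03−BH-01 = (-145, 15, -0.02).
Solve a·Δx + b·Δy = Δh: det = (-35)·15 − (-145)·(-15) = -2700.
∂h/∂x = [(-0.09)·15 − (-0.02)·(-15)] / -2700 = +0.0006111
∂h/∂y = [(-35)·(-0.02) − (-145)·(-0.09)] / -2700 = +0.004574
Flow direction (−∇h) has components (-0.0006111 E, -0.004574 N).
Azimuth = atan2(E, N) = atan2(-0.0006111, -0.004574) = 187.6° ≈ 188°.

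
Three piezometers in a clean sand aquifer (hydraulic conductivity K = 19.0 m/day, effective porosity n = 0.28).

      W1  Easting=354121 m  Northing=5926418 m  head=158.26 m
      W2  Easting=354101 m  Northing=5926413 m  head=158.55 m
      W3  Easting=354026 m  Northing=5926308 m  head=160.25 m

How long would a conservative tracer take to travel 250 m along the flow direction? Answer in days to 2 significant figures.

250 days

Three-point gradient (reference W1): Δ to W2 = (-20, -5, +0.29), Δ to W3 = (-95, -110, +1.99).
∂h/∂x = -0.01272, ∂h/∂y = -0.007101 (det = 1725).
|∇h| = √(-0.01272² + -0.007101²) = 0.01457
Seepage velocity v = K·i/n = 19.0 × 0.01457 / 0.28 = 0.9887 m/day.
t = 250 / 0.9887 = 252.9 days.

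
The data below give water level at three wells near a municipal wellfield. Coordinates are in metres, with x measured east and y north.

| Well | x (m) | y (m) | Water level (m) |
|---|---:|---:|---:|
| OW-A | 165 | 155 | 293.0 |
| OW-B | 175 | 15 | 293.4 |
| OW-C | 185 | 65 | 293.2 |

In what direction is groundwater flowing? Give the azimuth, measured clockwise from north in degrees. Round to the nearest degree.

With h = a·x + b·y + c and OW-A as origin, the differences give:
  10·a + (-140)·b = +0.4
  20·a + (-90)·b = +0.2
Eliminate b (×(-90) and ×(-140), subtract): 1900·a = -8.00 → a = ∂h/∂x = -0.004211
Back-substitute: b = ∂h/∂y = -0.003158.
Flow direction (−∇h) has components (+0.004211 E, +0.003158 N).
Azimuth = atan2(E, N) = atan2(+0.004211, +0.003158) = 53.1° ≈ 053°.

053°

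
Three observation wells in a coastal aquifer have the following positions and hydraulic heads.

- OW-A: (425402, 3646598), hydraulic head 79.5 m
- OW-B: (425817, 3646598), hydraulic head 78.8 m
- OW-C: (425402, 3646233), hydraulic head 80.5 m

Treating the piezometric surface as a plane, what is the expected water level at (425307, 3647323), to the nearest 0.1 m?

77.7 m

∂h/∂x = (78.8 − 79.5) / (425817 − 425402) = -0.001687
∂h/∂y = (80.5 − 79.5) / (3646233 − 3646598) = -0.002740
h(425307, 3647323) = 79.5 + (-0.001687)·(-95) + (-0.002740)·(725) = 79.5 +0.160 -1.986 = 77.674 m.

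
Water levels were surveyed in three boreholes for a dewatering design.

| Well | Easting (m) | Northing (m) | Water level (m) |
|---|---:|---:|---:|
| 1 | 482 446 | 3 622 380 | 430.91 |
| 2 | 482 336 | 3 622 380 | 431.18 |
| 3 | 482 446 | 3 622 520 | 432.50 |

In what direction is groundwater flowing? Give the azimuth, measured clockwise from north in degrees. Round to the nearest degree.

∂h/∂x = (431.18 − 430.91) / (482336 − 482446) = -0.002455
∂h/∂y = (432.50 − 430.91) / (3622520 − 3622380) = +0.01136
Flow direction (−∇h) has components (+0.002455 E, -0.01136 N).
Azimuth = atan2(E, N) = atan2(+0.002455, -0.01136) = 167.8° ≈ 168°.

168°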